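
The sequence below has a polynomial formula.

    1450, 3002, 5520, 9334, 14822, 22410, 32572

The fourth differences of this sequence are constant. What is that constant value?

48

Δ: 1552, 2518, 3814, 5488, 7588, 10162
Δ²: 966, 1296, 1674, 2100, 2574
Δ³: 330, 378, 426, 474
Δ⁴: 48, 48, 48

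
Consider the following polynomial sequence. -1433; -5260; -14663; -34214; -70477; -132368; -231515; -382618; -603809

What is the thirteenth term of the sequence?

-2692373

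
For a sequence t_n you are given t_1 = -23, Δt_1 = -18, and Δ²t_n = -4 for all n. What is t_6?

-153

Build the table forward from the leading diagonal:
D2: -4  -4  -4  -4  -4  -4
D1: -18  -22  -26  -30  -34  -38
t: -23  -41  -63  -89  -119  -153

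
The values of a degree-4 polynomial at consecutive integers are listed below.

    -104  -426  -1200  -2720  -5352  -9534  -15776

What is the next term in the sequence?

-24660

Δ: -322 , -774 , -1520 , -2632 , -4182 , -6242
Δ²: -452 , -746 , -1112 , -1550 , -2060
Δ³: -294 , -366 , -438 , -510
Δ⁴: -72 , -72 , -72
Constant fourth difference = -72, so extend:
-510 − 72 = -582;  -2060 − 582 = -2642;  -6242 − 2642 = -8884;  -15776 − 8884 = -24660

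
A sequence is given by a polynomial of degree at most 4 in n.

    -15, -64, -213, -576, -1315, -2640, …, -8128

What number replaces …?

-4809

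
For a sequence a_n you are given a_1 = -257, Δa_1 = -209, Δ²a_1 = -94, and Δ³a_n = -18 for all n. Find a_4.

-1184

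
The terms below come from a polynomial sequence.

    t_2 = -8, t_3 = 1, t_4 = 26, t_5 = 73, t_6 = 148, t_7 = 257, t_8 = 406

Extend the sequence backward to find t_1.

-7

D1: 9, 25, 47, 75, 109, 149
D2: 16, 22, 28, 34, 40
D3: 6, 6, 6, 6
The third differences are constant at 6.
Work back: 16 − 6 = 10;  9 − 10 = -1;  -8 + 1 = -7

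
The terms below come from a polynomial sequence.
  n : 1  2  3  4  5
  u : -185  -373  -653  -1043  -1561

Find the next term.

Δ: -188  -280  -390  -518
Δ²: -92  -110  -128
Δ³: -18  -18
Constant third difference = -18, so extend:
-128 − 18 = -146;  -518 − 146 = -664;  -1561 − 664 = -2225

-2225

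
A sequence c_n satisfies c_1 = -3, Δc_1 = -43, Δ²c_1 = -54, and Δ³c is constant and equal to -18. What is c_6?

-938

Build the table forward from the leading diagonal:
Third differences: -18  -18  -18  -18  -18  -18
Second differences: -54  -72  -90  -108  -126  -144
First differences: -43  -97  -169  -259  -367  -493
c: -3  -46  -143  -312  -571  -938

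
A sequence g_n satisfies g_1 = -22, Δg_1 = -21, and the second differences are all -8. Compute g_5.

-154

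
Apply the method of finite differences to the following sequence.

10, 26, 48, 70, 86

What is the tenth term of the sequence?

First differences: 16, 22, 22, 16
Second differences: 6, 0, -6
Third differences: -6, -6
Constant third difference = -6, so extend:
-6 − 6 = -12;  16 − 12 = 4;  86 + 4 = 90
-12 − 6 = -18;  4 − 18 = -14;  90 − 14 = 76
-18 − 6 = -24;  -14 − 24 = -38;  76 − 38 = 38
-24 − 6 = -30;  -38 − 30 = -68;  38 − 68 = -30
-30 − 6 = -36;  -68 − 36 = -104;  -30 − 104 = -134

-134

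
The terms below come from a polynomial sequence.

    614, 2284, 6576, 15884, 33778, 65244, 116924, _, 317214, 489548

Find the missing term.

197356

Using the first 7 terms:
Δ: 1670  4292  9308  17894  31466  51680
Δ²: 2622  5016  8586  13572  20214
Δ³: 2394  3570  4986  6642
Δ⁴: 1176  1416  1656
Δ⁵: 240  240
Constant fifth difference = 240.
Extend forward: 1656 + 240 = 1896;  6642 + 1896 = 8538;  20214 + 8538 = 28752;  51680 + 28752 = 80432;  116924 + 80432 = 197356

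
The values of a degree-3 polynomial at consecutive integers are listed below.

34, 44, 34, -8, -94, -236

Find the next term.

First differences: 10  -10  -42  -86  -142
Second differences: -20  -32  -44  -56
Third differences: -12  -12  -12
Third differences constant at -12.
-56 − 12 = -68;  -142 − 68 = -210;  -236 − 210 = -446

-446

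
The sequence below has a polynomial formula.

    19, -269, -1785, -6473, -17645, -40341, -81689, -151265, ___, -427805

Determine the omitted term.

-261453

Using the first 8 terms:
Δ: -288, -1516, -4688, -11172, -22696, -41348, -69576
Δ²: -1228, -3172, -6484, -11524, -18652, -28228
Δ³: -1944, -3312, -5040, -7128, -9576
Δ⁴: -1368, -1728, -2088, -2448
Δ⁵: -360, -360, -360
Constant fifth difference = -360.
Extend forward: -2448 − 360 = -2808;  -9576 − 2808 = -12384;  -28228 − 12384 = -40612;  -69576 − 40612 = -110188;  -151265 − 110188 = -261453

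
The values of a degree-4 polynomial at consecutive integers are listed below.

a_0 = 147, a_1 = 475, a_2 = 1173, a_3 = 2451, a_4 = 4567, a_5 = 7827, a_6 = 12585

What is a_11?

74595

Δ: 328, 698, 1278, 2116, 3260, 4758
Δ²: 370, 580, 838, 1144, 1498
Δ³: 210, 258, 306, 354
Δ⁴: 48, 48, 48
Constant fourth difference = 48, so extend:
354 + 48 = 402;  1498 + 402 = 1900;  4758 + 1900 = 6658;  12585 + 6658 = 19243
402 + 48 = 450;  1900 + 450 = 2350;  6658 + 2350 = 9008;  19243 + 9008 = 28251
450 + 48 = 498;  2350 + 498 = 2848;  9008 + 2848 = 11856;  28251 + 11856 = 40107
498 + 48 = 546;  2848 + 546 = 3394;  11856 + 3394 = 15250;  40107 + 15250 = 55357
546 + 48 = 594;  3394 + 594 = 3988;  15250 + 3988 = 19238;  55357 + 19238 = 74595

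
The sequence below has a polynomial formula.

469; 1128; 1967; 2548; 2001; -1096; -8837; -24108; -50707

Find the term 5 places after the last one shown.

-565512

659 , 839 , 581 , -547 , -3097 , -7741 , -15271 , -26599
180 , -258 , -1128 , -2550 , -4644 , -7530 , -11328
-438 , -870 , -1422 , -2094 , -2886 , -3798
-432 , -552 , -672 , -792 , -912
-120 , -120 , -120 , -120
Fifth differences constant at -120.
-912 − 120 = -1032;  -3798 − 1032 = -4830;  -11328 − 4830 = -16158;  -26599 − 16158 = -42757;  -50707 − 42757 = -93464
-1032 − 120 = -1152;  -4830 − 1152 = -5982;  -16158 − 5982 = -22140;  -42757 − 22140 = -64897;  -93464 − 64897 = -158361
-1152 − 120 = -1272;  -5982 − 1272 = -7254;  -22140 − 7254 = -29394;  -64897 − 29394 = -94291;  -158361 − 94291 = -252652
-1272 − 120 = -1392;  -7254 − 1392 = -8646;  -29394 − 8646 = -38040;  -94291 − 38040 = -132331;  -252652 − 132331 = -384983
-1392 − 120 = -1512;  -8646 − 1512 = -10158;  -38040 − 10158 = -48198;  -132331 − 48198 = -180529;  -384983 − 180529 = -565512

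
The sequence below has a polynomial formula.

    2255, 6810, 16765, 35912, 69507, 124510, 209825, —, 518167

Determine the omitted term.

336540

Using the first 7 terms:
4555, 9955, 19147, 33595, 55003, 85315
5400, 9192, 14448, 21408, 30312
3792, 5256, 6960, 8904
1464, 1704, 1944
240, 240
Constant fifth difference = 240.
Extend forward: 1944 + 240 = 2184;  8904 + 2184 = 11088;  30312 + 11088 = 41400;  85315 + 41400 = 126715;  209825 + 126715 = 336540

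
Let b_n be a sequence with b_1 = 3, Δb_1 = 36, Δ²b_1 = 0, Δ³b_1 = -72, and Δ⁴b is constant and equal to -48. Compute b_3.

Build the table forward from the leading diagonal:
Δ⁴: -48  -48  -48
Δ³: -72  -120  -168
Δ²: 0  -72  -192
Δ: 36  36  -36
b: 3  39  75

75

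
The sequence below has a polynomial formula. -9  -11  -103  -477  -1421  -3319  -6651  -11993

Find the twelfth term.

-68341

First differences: -2  -92  -374  -944  -1898  -3332  -5342
Second differences: -90  -282  -570  -954  -1434  -2010
Third differences: -192  -288  -384  -480  -576
Fourth differences: -96  -96  -96  -96
Constant fourth difference = -96, so extend:
-576 − 96 = -672;  -2010 − 672 = -2682;  -5342 − 2682 = -8024;  -11993 − 8024 = -20017
-672 − 96 = -768;  -2682 − 768 = -3450;  -8024 − 3450 = -11474;  -20017 − 11474 = -31491
-768 − 96 = -864;  -3450 − 864 = -4314;  -11474 − 4314 = -15788;  -31491 − 15788 = -47279
-864 − 96 = -960;  -4314 − 960 = -5274;  -15788 − 5274 = -21062;  -47279 − 21062 = -68341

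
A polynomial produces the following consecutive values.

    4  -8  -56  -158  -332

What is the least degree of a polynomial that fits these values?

-12, -48, -102, -174
-36, -54, -72
-18, -18
The third differences are constant, so the polynomial has degree 3.

3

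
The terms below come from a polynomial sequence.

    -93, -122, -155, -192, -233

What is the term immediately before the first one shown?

First differences: -29  -33  -37  -41
Second differences: -4  -4  -4
The second differences are constant at -4.
Work back: -29 + 4 = -25;  -93 + 25 = -68

-68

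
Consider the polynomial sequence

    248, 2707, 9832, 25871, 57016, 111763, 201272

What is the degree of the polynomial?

5

D1: 2459, 7125, 16039, 31145, 54747, 89509
D2: 4666, 8914, 15106, 23602, 34762
D3: 4248, 6192, 8496, 11160
D4: 1944, 2304, 2664
D5: 360, 360
The fifth differences are constant, so the polynomial has degree 5.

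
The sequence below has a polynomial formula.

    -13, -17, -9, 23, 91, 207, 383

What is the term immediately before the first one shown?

-9

D1: -4, 8, 32, 68, 116, 176
D2: 12, 24, 36, 48, 60
D3: 12, 12, 12, 12
The third differences are constant at 12.
Work back: 12 − 12 = 0;  -4 + 0 = -4;  -13 + 4 = -9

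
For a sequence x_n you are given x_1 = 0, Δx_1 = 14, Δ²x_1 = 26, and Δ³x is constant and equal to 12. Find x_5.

Build the table forward from the leading diagonal:
Δ³: 12  12  12  12  12
Δ²: 26  38  50  62  74
Δ: 14  40  78  128  190
x: 0  14  54  132  260

260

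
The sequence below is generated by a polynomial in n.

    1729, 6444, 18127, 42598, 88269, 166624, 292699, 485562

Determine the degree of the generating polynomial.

5

4715, 11683, 24471, 45671, 78355, 126075, 192863
6968, 12788, 21200, 32684, 47720, 66788
5820, 8412, 11484, 15036, 19068
2592, 3072, 3552, 4032
480, 480, 480
The fifth differences are constant, so the polynomial has degree 5.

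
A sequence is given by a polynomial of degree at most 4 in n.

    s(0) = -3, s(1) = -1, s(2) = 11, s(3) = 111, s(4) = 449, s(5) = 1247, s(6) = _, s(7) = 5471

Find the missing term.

Using the first 6 terms:
First differences: 2, 12, 100, 338, 798
Second differences: 10, 88, 238, 460
Third differences: 78, 150, 222
Fourth differences: 72, 72
Constant fourth difference = 72.
Extend forward: 222 + 72 = 294;  460 + 294 = 754;  798 + 754 = 1552;  1247 + 1552 = 2799

2799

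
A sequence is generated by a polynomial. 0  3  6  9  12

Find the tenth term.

27

First differences: 3, 3, 3, 3
Constant first difference = 3, so extend:
12 + 3 = 15
15 + 3 = 18
18 + 3 = 21
21 + 3 = 24
24 + 3 = 27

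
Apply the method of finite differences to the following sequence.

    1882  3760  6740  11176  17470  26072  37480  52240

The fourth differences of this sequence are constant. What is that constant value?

First differences: 1878, 2980, 4436, 6294, 8602, 11408, 14760
Second differences: 1102, 1456, 1858, 2308, 2806, 3352
Third differences: 354, 402, 450, 498, 546
Fourth differences: 48, 48, 48, 48

48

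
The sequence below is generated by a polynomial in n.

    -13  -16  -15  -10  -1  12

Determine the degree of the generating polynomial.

-3, 1, 5, 9, 13
4, 4, 4, 4
The second differences are constant, so the polynomial has degree 2.

2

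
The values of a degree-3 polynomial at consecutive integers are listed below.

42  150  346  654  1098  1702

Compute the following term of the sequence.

2490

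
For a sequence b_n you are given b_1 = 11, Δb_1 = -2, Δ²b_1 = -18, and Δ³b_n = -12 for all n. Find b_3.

Build the table forward from the leading diagonal:
Third differences: -12  -12  -12
Second differences: -18  -30  -42
First differences: -2  -20  -50
b: 11  9  -11

-11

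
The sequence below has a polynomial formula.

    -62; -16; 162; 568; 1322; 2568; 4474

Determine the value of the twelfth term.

31464

First differences: 46, 178, 406, 754, 1246, 1906
Second differences: 132, 228, 348, 492, 660
Third differences: 96, 120, 144, 168
Fourth differences: 24, 24, 24
The fourth differences are constant (24).
168 + 24 = 192;  660 + 192 = 852;  1906 + 852 = 2758;  4474 + 2758 = 7232
192 + 24 = 216;  852 + 216 = 1068;  2758 + 1068 = 3826;  7232 + 3826 = 11058
216 + 24 = 240;  1068 + 240 = 1308;  3826 + 1308 = 5134;  11058 + 5134 = 16192
240 + 24 = 264;  1308 + 264 = 1572;  5134 + 1572 = 6706;  16192 + 6706 = 22898
264 + 24 = 288;  1572 + 288 = 1860;  6706 + 1860 = 8566;  22898 + 8566 = 31464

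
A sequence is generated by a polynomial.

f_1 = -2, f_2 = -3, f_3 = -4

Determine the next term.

-5

Δ: -1 , -1
First differences constant at -1.
-4 − 1 = -5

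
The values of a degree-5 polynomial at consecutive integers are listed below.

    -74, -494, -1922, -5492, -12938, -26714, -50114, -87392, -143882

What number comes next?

First differences: -420, -1428, -3570, -7446, -13776, -23400, -37278, -56490
Second differences: -1008, -2142, -3876, -6330, -9624, -13878, -19212
Third differences: -1134, -1734, -2454, -3294, -4254, -5334
Fourth differences: -600, -720, -840, -960, -1080
Fifth differences: -120, -120, -120, -120
The fifth differences are constant (-120).
-1080 − 120 = -1200;  -5334 − 1200 = -6534;  -19212 − 6534 = -25746;  -56490 − 25746 = -82236;  -143882 − 82236 = -226118

-226118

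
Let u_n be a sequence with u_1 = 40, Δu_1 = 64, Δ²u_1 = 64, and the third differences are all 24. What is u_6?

1240

Build the table forward from the leading diagonal:
D3: 24  24  24  24  24  24
D2: 64  88  112  136  160  184
D1: 64  128  216  328  464  624
u: 40  104  232  448  776  1240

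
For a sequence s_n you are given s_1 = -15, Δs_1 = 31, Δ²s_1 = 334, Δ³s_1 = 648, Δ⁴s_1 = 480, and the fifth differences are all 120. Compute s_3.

Build the table forward from the leading diagonal:
Fifth differences: 120  120  120
Fourth differences: 480  600  720
Third differences: 648  1128  1728
Second differences: 334  982  2110
First differences: 31  365  1347
s: -15  16  381

381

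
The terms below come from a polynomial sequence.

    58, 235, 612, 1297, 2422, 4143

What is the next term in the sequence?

177 , 377 , 685 , 1125 , 1721
200 , 308 , 440 , 596
108 , 132 , 156
24 , 24
Constant fourth difference = 24, so extend:
156 + 24 = 180;  596 + 180 = 776;  1721 + 776 = 2497;  4143 + 2497 = 6640

6640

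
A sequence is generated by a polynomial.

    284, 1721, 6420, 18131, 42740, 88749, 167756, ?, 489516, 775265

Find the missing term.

294935

Using the first 7 terms:
First differences: 1437, 4699, 11711, 24609, 46009, 79007
Second differences: 3262, 7012, 12898, 21400, 32998
Third differences: 3750, 5886, 8502, 11598
Fourth differences: 2136, 2616, 3096
Fifth differences: 480, 480
Constant fifth difference = 480.
Extend forward: 3096 + 480 = 3576;  11598 + 3576 = 15174;  32998 + 15174 = 48172;  79007 + 48172 = 127179;  167756 + 127179 = 294935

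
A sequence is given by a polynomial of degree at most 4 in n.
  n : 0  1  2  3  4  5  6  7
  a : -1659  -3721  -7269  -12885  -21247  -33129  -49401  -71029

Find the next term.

-99075

First differences: -2062 , -3548 , -5616 , -8362 , -11882 , -16272 , -21628
Second differences: -1486 , -2068 , -2746 , -3520 , -4390 , -5356
Third differences: -582 , -678 , -774 , -870 , -966
Fourth differences: -96 , -96 , -96 , -96
Fourth differences constant at -96.
-966 − 96 = -1062;  -5356 − 1062 = -6418;  -21628 − 6418 = -28046;  -71029 − 28046 = -99075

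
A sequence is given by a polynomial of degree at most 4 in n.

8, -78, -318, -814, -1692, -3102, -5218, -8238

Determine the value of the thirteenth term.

First differences: -86, -240, -496, -878, -1410, -2116, -3020
Second differences: -154, -256, -382, -532, -706, -904
Third differences: -102, -126, -150, -174, -198
Fourth differences: -24, -24, -24, -24
Constant fourth difference = -24, so extend:
-198 − 24 = -222;  -904 − 222 = -1126;  -3020 − 1126 = -4146;  -8238 − 4146 = -12384
-222 − 24 = -246;  -1126 − 246 = -1372;  -4146 − 1372 = -5518;  -12384 − 5518 = -17902
-246 − 24 = -270;  -1372 − 270 = -1642;  -5518 − 1642 = -7160;  -17902 − 7160 = -25062
-270 − 24 = -294;  -1642 − 294 = -1936;  -7160 − 1936 = -9096;  -25062 − 9096 = -34158
-294 − 24 = -318;  -1936 − 318 = -2254;  -9096 − 2254 = -11350;  -34158 − 11350 = -45508

-45508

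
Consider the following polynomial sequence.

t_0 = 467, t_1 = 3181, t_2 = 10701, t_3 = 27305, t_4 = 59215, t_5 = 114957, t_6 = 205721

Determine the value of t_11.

2714  7520  16604  31910  55742  90764
4806  9084  15306  23832  35022
4278  6222  8526  11190
1944  2304  2664
360  360
Fifth differences constant at 360.
2664 + 360 = 3024;  11190 + 3024 = 14214;  35022 + 14214 = 49236;  90764 + 49236 = 140000;  205721 + 140000 = 345721
3024 + 360 = 3384;  14214 + 3384 = 17598;  49236 + 17598 = 66834;  140000 + 66834 = 206834;  345721 + 206834 = 552555
3384 + 360 = 3744;  17598 + 3744 = 21342;  66834 + 21342 = 88176;  206834 + 88176 = 295010;  552555 + 295010 = 847565
3744 + 360 = 4104;  21342 + 4104 = 25446;  88176 + 25446 = 113622;  295010 + 113622 = 408632;  847565 + 408632 = 1256197
4104 + 360 = 4464;  25446 + 4464 = 29910;  113622 + 29910 = 143532;  408632 + 143532 = 552164;  1256197 + 552164 = 1808361

1808361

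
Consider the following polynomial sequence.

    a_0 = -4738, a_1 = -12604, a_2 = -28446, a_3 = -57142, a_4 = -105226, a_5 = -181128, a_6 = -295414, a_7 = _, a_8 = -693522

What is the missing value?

Using the first 7 terms:
D1: -7866  -15842  -28696  -48084  -75902  -114286
D2: -7976  -12854  -19388  -27818  -38384
D3: -4878  -6534  -8430  -10566
D4: -1656  -1896  -2136
D5: -240  -240
Constant fifth difference = -240.
Extend forward: -2136 − 240 = -2376;  -10566 − 2376 = -12942;  -38384 − 12942 = -51326;  -114286 − 51326 = -165612;  -295414 − 165612 = -461026

-461026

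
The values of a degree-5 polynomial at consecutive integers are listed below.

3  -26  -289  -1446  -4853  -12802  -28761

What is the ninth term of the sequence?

-105901

First differences: -29, -263, -1157, -3407, -7949, -15959
Second differences: -234, -894, -2250, -4542, -8010
Third differences: -660, -1356, -2292, -3468
Fourth differences: -696, -936, -1176
Fifth differences: -240, -240
Fifth differences constant at -240.
-1176 − 240 = -1416;  -3468 − 1416 = -4884;  -8010 − 4884 = -12894;  -15959 − 12894 = -28853;  -28761 − 28853 = -57614
-1416 − 240 = -1656;  -4884 − 1656 = -6540;  -12894 − 6540 = -19434;  -28853 − 19434 = -48287;  -57614 − 48287 = -105901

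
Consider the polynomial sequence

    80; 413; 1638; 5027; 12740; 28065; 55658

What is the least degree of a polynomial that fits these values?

5

First differences: 333, 1225, 3389, 7713, 15325, 27593
Second differences: 892, 2164, 4324, 7612, 12268
Third differences: 1272, 2160, 3288, 4656
Fourth differences: 888, 1128, 1368
Fifth differences: 240, 240
The fifth differences are constant, so the polynomial has degree 5.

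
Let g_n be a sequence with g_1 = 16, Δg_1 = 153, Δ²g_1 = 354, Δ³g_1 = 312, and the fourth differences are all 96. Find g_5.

Build the table forward from the leading diagonal:
D4: 96  96  96  96  96
D3: 312  408  504  600  696
D2: 354  666  1074  1578  2178
D1: 153  507  1173  2247  3825
g: 16  169  676  1849  4096

4096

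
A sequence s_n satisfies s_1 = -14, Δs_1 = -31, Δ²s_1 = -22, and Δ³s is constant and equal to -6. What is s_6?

Build the table forward from the leading diagonal:
D3: -6  -6  -6  -6  -6  -6
D2: -22  -28  -34  -40  -46  -52
D1: -31  -53  -81  -115  -155  -201
s: -14  -45  -98  -179  -294  -449

-449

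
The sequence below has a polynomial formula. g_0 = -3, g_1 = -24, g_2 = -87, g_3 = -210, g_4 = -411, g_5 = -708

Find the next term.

First differences: -21  -63  -123  -201  -297
Second differences: -42  -60  -78  -96
Third differences: -18  -18  -18
Third differences constant at -18.
-96 − 18 = -114;  -297 − 114 = -411;  -708 − 411 = -1119

-1119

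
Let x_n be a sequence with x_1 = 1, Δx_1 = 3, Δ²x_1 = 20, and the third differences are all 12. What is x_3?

27

Build the table forward from the leading diagonal:
D3: 12  12  12
D2: 20  32  44
D1: 3  23  55
x: 1  4  27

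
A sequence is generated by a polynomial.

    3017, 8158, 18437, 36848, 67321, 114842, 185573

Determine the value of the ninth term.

D1: 5141  10279  18411  30473  47521  70731
D2: 5138  8132  12062  17048  23210
D3: 2994  3930  4986  6162
D4: 936  1056  1176
D5: 120  120
Fifth differences constant at 120.
1176 + 120 = 1296;  6162 + 1296 = 7458;  23210 + 7458 = 30668;  70731 + 30668 = 101399;  185573 + 101399 = 286972
1296 + 120 = 1416;  7458 + 1416 = 8874;  30668 + 8874 = 39542;  101399 + 39542 = 140941;  286972 + 140941 = 427913

427913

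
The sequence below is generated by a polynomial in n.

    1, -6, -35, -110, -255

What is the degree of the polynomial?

3

D1: -7, -29, -75, -145
D2: -22, -46, -70
D3: -24, -24
The third differences are constant, so the polynomial has degree 3.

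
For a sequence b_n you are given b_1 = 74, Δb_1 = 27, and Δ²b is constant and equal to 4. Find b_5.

Build the table forward from the leading diagonal:
D2: 4, 4, 4, 4, 4
D1: 27, 31, 35, 39, 43
b: 74, 101, 132, 167, 206

206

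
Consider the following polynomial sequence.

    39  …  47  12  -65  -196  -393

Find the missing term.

Using the last 5 terms:
D1: -35  -77  -131  -197
D2: -42  -54  -66
D3: -12  -12
Constant third difference = -12.
Extend backward: -42 + 12 = -30;  -35 + 30 = -5;  47 + 5 = 52

52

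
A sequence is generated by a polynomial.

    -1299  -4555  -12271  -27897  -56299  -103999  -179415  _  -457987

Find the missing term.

-293101

Using the first 7 terms:
First differences: -3256  -7716  -15626  -28402  -47700  -75416
Second differences: -4460  -7910  -12776  -19298  -27716
Third differences: -3450  -4866  -6522  -8418
Fourth differences: -1416  -1656  -1896
Fifth differences: -240  -240
Constant fifth difference = -240.
Extend forward: -1896 − 240 = -2136;  -8418 − 2136 = -10554;  -27716 − 10554 = -38270;  -75416 − 38270 = -113686;  -179415 − 113686 = -293101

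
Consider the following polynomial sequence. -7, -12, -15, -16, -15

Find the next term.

D1: -5  -3  -1  1
D2: 2  2  2
The second differences are constant (2).
1 + 2 = 3;  -15 + 3 = -12

-12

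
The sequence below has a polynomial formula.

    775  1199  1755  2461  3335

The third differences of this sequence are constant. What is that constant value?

18

First differences: 424, 556, 706, 874
Second differences: 132, 150, 168
Third differences: 18, 18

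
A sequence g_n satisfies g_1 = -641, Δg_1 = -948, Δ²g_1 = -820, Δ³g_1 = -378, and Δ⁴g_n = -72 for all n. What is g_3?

Build the table forward from the leading diagonal:
Δ⁴: -72  -72  -72
Δ³: -378  -450  -522
Δ²: -820  -1198  -1648
Δ: -948  -1768  -2966
g: -641  -1589  -3357

-3357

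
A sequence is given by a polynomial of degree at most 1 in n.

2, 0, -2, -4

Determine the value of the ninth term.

-14

First differences: -2 , -2 , -2
First differences constant at -2.
-4 − 2 = -6
-6 − 2 = -8
-8 − 2 = -10
-10 − 2 = -12
-12 − 2 = -14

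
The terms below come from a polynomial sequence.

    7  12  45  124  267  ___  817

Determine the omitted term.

492

Using the first 5 terms:
First differences: 5, 33, 79, 143
Second differences: 28, 46, 64
Third differences: 18, 18
Constant third difference = 18.
Extend forward: 64 + 18 = 82;  143 + 82 = 225;  267 + 225 = 492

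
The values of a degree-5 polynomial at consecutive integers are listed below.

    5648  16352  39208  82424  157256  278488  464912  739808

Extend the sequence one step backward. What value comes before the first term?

1456

Δ: 10704  22856  43216  74832  121232  186424  274896
Δ²: 12152  20360  31616  46400  65192  88472
Δ³: 8208  11256  14784  18792  23280
Δ⁴: 3048  3528  4008  4488
Δ⁵: 480  480  480
The fifth differences are constant at 480.
Work back: 3048 − 480 = 2568;  8208 − 2568 = 5640;  12152 − 5640 = 6512;  10704 − 6512 = 4192;  5648 − 4192 = 1456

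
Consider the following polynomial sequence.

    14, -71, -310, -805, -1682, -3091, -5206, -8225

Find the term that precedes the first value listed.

23

-85, -239, -495, -877, -1409, -2115, -3019
-154, -256, -382, -532, -706, -904
-102, -126, -150, -174, -198
-24, -24, -24, -24
The fourth differences are constant at -24.
Work back: -102 + 24 = -78;  -154 + 78 = -76;  -85 + 76 = -9;  14 + 9 = 23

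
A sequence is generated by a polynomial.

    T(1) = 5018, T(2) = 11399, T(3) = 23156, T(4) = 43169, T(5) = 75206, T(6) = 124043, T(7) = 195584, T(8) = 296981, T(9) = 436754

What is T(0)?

1901

Δ: 6381  11757  20013  32037  48837  71541  101397  139773
Δ²: 5376  8256  12024  16800  22704  29856  38376
Δ³: 2880  3768  4776  5904  7152  8520
Δ⁴: 888  1008  1128  1248  1368
Δ⁵: 120  120  120  120
The fifth differences are constant at 120.
Work back: 888 − 120 = 768;  2880 − 768 = 2112;  5376 − 2112 = 3264;  6381 − 3264 = 3117;  5018 − 3117 = 1901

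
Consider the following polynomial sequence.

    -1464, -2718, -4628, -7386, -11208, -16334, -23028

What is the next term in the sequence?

-31578

D1: -1254  -1910  -2758  -3822  -5126  -6694
D2: -656  -848  -1064  -1304  -1568
D3: -192  -216  -240  -264
D4: -24  -24  -24
Constant fourth difference = -24, so extend:
-264 − 24 = -288;  -1568 − 288 = -1856;  -6694 − 1856 = -8550;  -23028 − 8550 = -31578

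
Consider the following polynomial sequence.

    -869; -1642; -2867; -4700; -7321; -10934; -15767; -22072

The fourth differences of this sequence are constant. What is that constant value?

-24

Δ: -773, -1225, -1833, -2621, -3613, -4833, -6305
Δ²: -452, -608, -788, -992, -1220, -1472
Δ³: -156, -180, -204, -228, -252
Δ⁴: -24, -24, -24, -24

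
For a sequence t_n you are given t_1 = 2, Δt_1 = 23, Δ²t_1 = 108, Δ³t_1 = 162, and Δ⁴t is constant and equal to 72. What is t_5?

1462

Build the table forward from the leading diagonal:
D4: 72  72  72  72  72
D3: 162  234  306  378  450
D2: 108  270  504  810  1188
D1: 23  131  401  905  1715
t: 2  25  156  557  1462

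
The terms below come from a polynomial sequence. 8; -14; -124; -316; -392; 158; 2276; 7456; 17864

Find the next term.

36458

-22  -110  -192  -76  550  2118  5180  10408
-88  -82  116  626  1568  3062  5228
6  198  510  942  1494  2166
192  312  432  552  672
120  120  120  120
The fifth differences are constant (120).
672 + 120 = 792;  2166 + 792 = 2958;  5228 + 2958 = 8186;  10408 + 8186 = 18594;  17864 + 18594 = 36458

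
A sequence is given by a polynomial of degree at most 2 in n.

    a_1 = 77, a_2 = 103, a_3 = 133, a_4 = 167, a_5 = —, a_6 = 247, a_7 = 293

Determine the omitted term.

205

Using the first 4 terms:
Δ: 26  30  34
Δ²: 4  4
Constant second difference = 4.
Extend forward: 34 + 4 = 38;  167 + 38 = 205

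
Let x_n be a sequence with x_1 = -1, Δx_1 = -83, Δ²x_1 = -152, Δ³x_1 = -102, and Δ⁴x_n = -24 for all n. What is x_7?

-5179

Build the table forward from the leading diagonal:
Fourth differences: -24, -24, -24, -24, -24, -24, -24
Third differences: -102, -126, -150, -174, -198, -222, -246
Second differences: -152, -254, -380, -530, -704, -902, -1124
First differences: -83, -235, -489, -869, -1399, -2103, -3005
x: -1, -84, -319, -808, -1677, -3076, -5179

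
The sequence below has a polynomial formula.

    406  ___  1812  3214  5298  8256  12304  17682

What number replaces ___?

Using the last 6 terms:
First differences: 1402, 2084, 2958, 4048, 5378
Second differences: 682, 874, 1090, 1330
Third differences: 192, 216, 240
Fourth differences: 24, 24
Constant fourth difference = 24.
Extend backward: 192 − 24 = 168;  682 − 168 = 514;  1402 − 514 = 888;  1812 − 888 = 924

924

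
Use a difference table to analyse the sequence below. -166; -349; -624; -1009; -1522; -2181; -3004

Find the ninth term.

-5214

-183, -275, -385, -513, -659, -823
-92, -110, -128, -146, -164
-18, -18, -18, -18
Third differences constant at -18.
-164 − 18 = -182;  -823 − 182 = -1005;  -3004 − 1005 = -4009
-182 − 18 = -200;  -1005 − 200 = -1205;  -4009 − 1205 = -5214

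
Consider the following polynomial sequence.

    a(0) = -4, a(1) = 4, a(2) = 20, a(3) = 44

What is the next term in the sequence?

76

8  16  24
8  8
The second differences are constant (8).
24 + 8 = 32;  44 + 32 = 76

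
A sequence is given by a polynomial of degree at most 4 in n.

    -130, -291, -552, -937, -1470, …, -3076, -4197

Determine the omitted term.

Using the first 5 terms:
D1: -161  -261  -385  -533
D2: -100  -124  -148
D3: -24  -24
Constant third difference = -24.
Extend forward: -148 − 24 = -172;  -533 − 172 = -705;  -1470 − 705 = -2175

-2175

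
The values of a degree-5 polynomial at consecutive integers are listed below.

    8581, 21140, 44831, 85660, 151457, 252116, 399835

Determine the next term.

First differences: 12559  23691  40829  65797  100659  147719
Second differences: 11132  17138  24968  34862  47060
Third differences: 6006  7830  9894  12198
Fourth differences: 1824  2064  2304
Fifth differences: 240  240
Fifth differences constant at 240.
2304 + 240 = 2544;  12198 + 2544 = 14742;  47060 + 14742 = 61802;  147719 + 61802 = 209521;  399835 + 209521 = 609356

609356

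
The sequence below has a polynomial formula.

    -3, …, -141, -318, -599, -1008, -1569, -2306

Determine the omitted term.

-44

Using the last 6 terms:
D1: -177, -281, -409, -561, -737
D2: -104, -128, -152, -176
D3: -24, -24, -24
Constant third difference = -24.
Extend backward: -104 + 24 = -80;  -177 + 80 = -97;  -141 + 97 = -44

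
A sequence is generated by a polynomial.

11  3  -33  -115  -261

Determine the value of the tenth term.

-2581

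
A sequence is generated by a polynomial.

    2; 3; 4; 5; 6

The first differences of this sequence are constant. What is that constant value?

Δ: 1, 1, 1, 1

1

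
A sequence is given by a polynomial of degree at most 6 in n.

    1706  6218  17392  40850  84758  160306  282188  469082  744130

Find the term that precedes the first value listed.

298

First differences: 4512  11174  23458  43908  75548  121882  186894  275048
Second differences: 6662  12284  20450  31640  46334  65012  88154
Third differences: 5622  8166  11190  14694  18678  23142
Fourth differences: 2544  3024  3504  3984  4464
Fifth differences: 480  480  480  480
The fifth differences are constant at 480.
Work back: 2544 − 480 = 2064;  5622 − 2064 = 3558;  6662 − 3558 = 3104;  4512 − 3104 = 1408;  1706 − 1408 = 298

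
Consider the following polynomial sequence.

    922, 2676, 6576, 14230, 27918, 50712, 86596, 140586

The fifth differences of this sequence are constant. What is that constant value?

120

Δ: 1754, 3900, 7654, 13688, 22794, 35884, 53990
Δ²: 2146, 3754, 6034, 9106, 13090, 18106
Δ³: 1608, 2280, 3072, 3984, 5016
Δ⁴: 672, 792, 912, 1032
Δ⁵: 120, 120, 120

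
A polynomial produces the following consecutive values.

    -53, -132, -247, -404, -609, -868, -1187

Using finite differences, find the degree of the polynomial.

-79, -115, -157, -205, -259, -319
-36, -42, -48, -54, -60
-6, -6, -6, -6
The third differences are constant, so the polynomial has degree 3.

3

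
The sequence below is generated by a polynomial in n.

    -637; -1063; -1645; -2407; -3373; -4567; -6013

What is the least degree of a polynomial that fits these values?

3

Δ: -426, -582, -762, -966, -1194, -1446
Δ²: -156, -180, -204, -228, -252
Δ³: -24, -24, -24, -24
The third differences are constant, so the polynomial has degree 3.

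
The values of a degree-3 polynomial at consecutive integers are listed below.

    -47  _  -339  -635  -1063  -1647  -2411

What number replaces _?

Using the last 5 terms:
-296, -428, -584, -764
-132, -156, -180
-24, -24
Constant third difference = -24.
Extend backward: -132 + 24 = -108;  -296 + 108 = -188;  -339 + 188 = -151

-151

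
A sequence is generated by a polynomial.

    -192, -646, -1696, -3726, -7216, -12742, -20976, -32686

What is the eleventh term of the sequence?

-97792

-454, -1050, -2030, -3490, -5526, -8234, -11710
-596, -980, -1460, -2036, -2708, -3476
-384, -480, -576, -672, -768
-96, -96, -96, -96
Fourth differences constant at -96.
-768 − 96 = -864;  -3476 − 864 = -4340;  -11710 − 4340 = -16050;  -32686 − 16050 = -48736
-864 − 96 = -960;  -4340 − 960 = -5300;  -16050 − 5300 = -21350;  -48736 − 21350 = -70086
-960 − 96 = -1056;  -5300 − 1056 = -6356;  -21350 − 6356 = -27706;  -70086 − 27706 = -97792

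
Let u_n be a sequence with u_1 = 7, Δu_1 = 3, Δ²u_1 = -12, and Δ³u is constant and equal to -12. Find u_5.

-101

Build the table forward from the leading diagonal:
Δ³: -12, -12, -12, -12, -12
Δ²: -12, -24, -36, -48, -60
Δ: 3, -9, -33, -69, -117
u: 7, 10, 1, -32, -101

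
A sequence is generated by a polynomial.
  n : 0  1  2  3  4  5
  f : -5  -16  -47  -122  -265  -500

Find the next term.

-11, -31, -75, -143, -235
-20, -44, -68, -92
-24, -24, -24
The third differences are constant (-24).
-92 − 24 = -116;  -235 − 116 = -351;  -500 − 351 = -851

-851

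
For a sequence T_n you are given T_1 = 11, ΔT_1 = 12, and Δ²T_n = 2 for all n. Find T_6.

91

Build the table forward from the leading diagonal:
Δ²: 2  2  2  2  2  2
Δ: 12  14  16  18  20  22
T: 11  23  37  53  71  91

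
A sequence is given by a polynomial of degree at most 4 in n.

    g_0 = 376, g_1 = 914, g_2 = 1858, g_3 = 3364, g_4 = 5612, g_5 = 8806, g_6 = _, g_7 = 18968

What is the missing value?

Using the first 6 terms:
Δ: 538  944  1506  2248  3194
Δ²: 406  562  742  946
Δ³: 156  180  204
Δ⁴: 24  24
Constant fourth difference = 24.
Extend forward: 204 + 24 = 228;  946 + 228 = 1174;  3194 + 1174 = 4368;  8806 + 4368 = 13174

13174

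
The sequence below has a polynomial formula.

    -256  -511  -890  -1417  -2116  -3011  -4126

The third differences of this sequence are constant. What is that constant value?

Δ: -255, -379, -527, -699, -895, -1115
Δ²: -124, -148, -172, -196, -220
Δ³: -24, -24, -24, -24

-24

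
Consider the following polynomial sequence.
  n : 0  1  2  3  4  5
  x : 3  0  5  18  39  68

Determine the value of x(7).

150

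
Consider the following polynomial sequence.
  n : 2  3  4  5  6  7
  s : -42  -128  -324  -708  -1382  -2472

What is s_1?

-12

First differences: -86  -196  -384  -674  -1090
Second differences: -110  -188  -290  -416
Third differences: -78  -102  -126
Fourth differences: -24  -24
The fourth differences are constant at -24.
Work back: -78 + 24 = -54;  -110 + 54 = -56;  -86 + 56 = -30;  -42 + 30 = -12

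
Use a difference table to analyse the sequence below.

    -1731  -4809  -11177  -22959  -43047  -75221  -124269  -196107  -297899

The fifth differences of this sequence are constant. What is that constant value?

First differences: -3078, -6368, -11782, -20088, -32174, -49048, -71838, -101792
Second differences: -3290, -5414, -8306, -12086, -16874, -22790, -29954
Third differences: -2124, -2892, -3780, -4788, -5916, -7164
Fourth differences: -768, -888, -1008, -1128, -1248
Fifth differences: -120, -120, -120, -120

-120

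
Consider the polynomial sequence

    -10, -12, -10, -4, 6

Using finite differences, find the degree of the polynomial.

Δ: -2, 2, 6, 10
Δ²: 4, 4, 4
The second differences are constant, so the polynomial has degree 2.

2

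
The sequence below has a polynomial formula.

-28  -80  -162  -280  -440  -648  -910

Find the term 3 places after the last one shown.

First differences: -52  -82  -118  -160  -208  -262
Second differences: -30  -36  -42  -48  -54
Third differences: -6  -6  -6  -6
Third differences constant at -6.
-54 − 6 = -60;  -262 − 60 = -322;  -910 − 322 = -1232
-60 − 6 = -66;  -322 − 66 = -388;  -1232 − 388 = -1620
-66 − 6 = -72;  -388 − 72 = -460;  -1620 − 460 = -2080

-2080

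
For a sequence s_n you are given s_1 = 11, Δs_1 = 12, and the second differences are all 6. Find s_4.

65

Build the table forward from the leading diagonal:
Δ²: 6  6  6  6
Δ: 12  18  24  30
s: 11  23  41  65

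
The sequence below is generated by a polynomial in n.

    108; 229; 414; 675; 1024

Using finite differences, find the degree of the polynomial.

3

First differences: 121, 185, 261, 349
Second differences: 64, 76, 88
Third differences: 12, 12
The third differences are constant, so the polynomial has degree 3.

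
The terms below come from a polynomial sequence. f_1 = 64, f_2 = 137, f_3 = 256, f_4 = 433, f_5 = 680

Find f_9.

D1: 73, 119, 177, 247
D2: 46, 58, 70
D3: 12, 12
Third differences constant at 12.
70 + 12 = 82;  247 + 82 = 329;  680 + 329 = 1009
82 + 12 = 94;  329 + 94 = 423;  1009 + 423 = 1432
94 + 12 = 106;  423 + 106 = 529;  1432 + 529 = 1961
106 + 12 = 118;  529 + 118 = 647;  1961 + 647 = 2608

2608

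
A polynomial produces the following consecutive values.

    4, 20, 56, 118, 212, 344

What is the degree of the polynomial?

Δ: 16, 36, 62, 94, 132
Δ²: 20, 26, 32, 38
Δ³: 6, 6, 6
The third differences are constant, so the polynomial has degree 3.

3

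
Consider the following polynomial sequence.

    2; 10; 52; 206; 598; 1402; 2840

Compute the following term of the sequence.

D1: 8, 42, 154, 392, 804, 1438
D2: 34, 112, 238, 412, 634
D3: 78, 126, 174, 222
D4: 48, 48, 48
The fourth differences are constant (48).
222 + 48 = 270;  634 + 270 = 904;  1438 + 904 = 2342;  2840 + 2342 = 5182

5182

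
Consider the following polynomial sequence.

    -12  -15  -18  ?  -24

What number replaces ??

-21

Using the first 3 terms:
First differences: -3  -3
Constant first difference = -3.
Extend forward: -18 − 3 = -21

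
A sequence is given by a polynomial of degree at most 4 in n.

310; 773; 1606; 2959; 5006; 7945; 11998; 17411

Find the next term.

Δ: 463  833  1353  2047  2939  4053  5413
Δ²: 370  520  694  892  1114  1360
Δ³: 150  174  198  222  246
Δ⁴: 24  24  24  24
Fourth differences constant at 24.
246 + 24 = 270;  1360 + 270 = 1630;  5413 + 1630 = 7043;  17411 + 7043 = 24454

24454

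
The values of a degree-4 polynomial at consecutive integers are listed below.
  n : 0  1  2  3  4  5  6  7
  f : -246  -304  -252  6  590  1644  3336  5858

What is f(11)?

-58, 52, 258, 584, 1054, 1692, 2522
110, 206, 326, 470, 638, 830
96, 120, 144, 168, 192
24, 24, 24, 24
The fourth differences are constant (24).
192 + 24 = 216;  830 + 216 = 1046;  2522 + 1046 = 3568;  5858 + 3568 = 9426
216 + 24 = 240;  1046 + 240 = 1286;  3568 + 1286 = 4854;  9426 + 4854 = 14280
240 + 24 = 264;  1286 + 264 = 1550;  4854 + 1550 = 6404;  14280 + 6404 = 20684
264 + 24 = 288;  1550 + 288 = 1838;  6404 + 1838 = 8242;  20684 + 8242 = 28926

28926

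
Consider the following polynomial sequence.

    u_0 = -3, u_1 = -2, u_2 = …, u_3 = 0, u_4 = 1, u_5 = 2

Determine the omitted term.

Using the last 3 terms:
Δ: 1, 1
Constant first difference = 1.
Extend backward: 0 − 1 = -1

-1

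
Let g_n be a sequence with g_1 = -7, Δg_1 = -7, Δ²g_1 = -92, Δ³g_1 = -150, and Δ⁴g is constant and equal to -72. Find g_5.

Build the table forward from the leading diagonal:
Δ⁴: -72, -72, -72, -72, -72
Δ³: -150, -222, -294, -366, -438
Δ²: -92, -242, -464, -758, -1124
Δ: -7, -99, -341, -805, -1563
g: -7, -14, -113, -454, -1259

-1259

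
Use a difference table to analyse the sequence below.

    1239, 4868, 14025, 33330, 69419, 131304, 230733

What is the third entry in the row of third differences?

9012

First differences: 3629, 9157, 19305, 36089, 61885, 99429
Second differences: 5528, 10148, 16784, 25796, 37544
Third differences: 4620, 6636, 9012, 11748
Fourth differences: 2016, 2376, 2736
Fifth differences: 360, 360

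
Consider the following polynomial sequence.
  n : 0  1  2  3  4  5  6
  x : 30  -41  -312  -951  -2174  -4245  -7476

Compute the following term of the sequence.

-12227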